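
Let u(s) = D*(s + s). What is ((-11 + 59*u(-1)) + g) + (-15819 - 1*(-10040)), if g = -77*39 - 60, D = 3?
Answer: -9207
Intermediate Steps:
g = -3063 (g = -3003 - 60 = -3063)
u(s) = 6*s (u(s) = 3*(s + s) = 3*(2*s) = 6*s)
((-11 + 59*u(-1)) + g) + (-15819 - 1*(-10040)) = ((-11 + 59*(6*(-1))) - 3063) + (-15819 - 1*(-10040)) = ((-11 + 59*(-6)) - 3063) + (-15819 + 10040) = ((-11 - 354) - 3063) - 5779 = (-365 - 3063) - 5779 = -3428 - 5779 = -9207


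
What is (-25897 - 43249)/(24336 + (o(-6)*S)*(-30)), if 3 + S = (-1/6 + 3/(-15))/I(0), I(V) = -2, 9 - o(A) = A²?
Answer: -138292/44109 ≈ -3.1352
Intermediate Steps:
o(A) = 9 - A²
S = -169/60 (S = -3 + (-1/6 + 3/(-15))/(-2) = -3 + (-1*⅙ + 3*(-1/15))*(-½) = -3 + (-⅙ - ⅕)*(-½) = -3 - 11/30*(-½) = -3 + 11/60 = -169/60 ≈ -2.8167)
(-25897 - 43249)/(24336 + (o(-6)*S)*(-30)) = (-25897 - 43249)/(24336 + ((9 - 1*(-6)²)*(-169/60))*(-30)) = -69146/(24336 + ((9 - 1*36)*(-169/60))*(-30)) = -69146/(24336 + ((9 - 36)*(-169/60))*(-30)) = -69146/(24336 - 27*(-169/60)*(-30)) = -69146/(24336 + (1521/20)*(-30)) = -69146/(24336 - 4563/2) = -69146/44109/2 = -69146*2/44109 = -138292/44109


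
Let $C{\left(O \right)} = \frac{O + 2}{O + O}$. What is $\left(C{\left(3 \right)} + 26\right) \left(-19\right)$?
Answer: $- \frac{3059}{6} \approx -509.83$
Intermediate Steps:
$C{\left(O \right)} = \frac{2 + O}{2 O}$
$\left(C{\left(3 \right)} + 26\right) \left(-19\right) = \left(\frac{2 + 3}{2 \cdot 3} + 26\right) \left(-19\right) = \left(\frac{1}{2} \cdot \frac{1}{3} \cdot 5 + 26\right) \left(-19\right) = \left(\frac{5}{6} + 26\right) \left(-19\right) = \frac{161}{6} \left(-19\right) = - \frac{3059}{6}$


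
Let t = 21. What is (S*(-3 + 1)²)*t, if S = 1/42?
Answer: 2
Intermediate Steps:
S = 1/42 ≈ 0.023810
(S*(-3 + 1)²)*t = ((-3 + 1)²/42)*21 = ((1/42)*(-2)²)*21 = ((1/42)*4)*21 = (2/21)*21 = 2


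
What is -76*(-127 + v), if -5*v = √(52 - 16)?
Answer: 48716/5 ≈ 9743.2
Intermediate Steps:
v = -6/5 (v = -√(52 - 16)/5 = -√36/5 = -⅕*6 = -6/5 ≈ -1.2000)
-76*(-127 + v) = -76*(-127 - 6/5) = -76*(-641/5) = 48716/5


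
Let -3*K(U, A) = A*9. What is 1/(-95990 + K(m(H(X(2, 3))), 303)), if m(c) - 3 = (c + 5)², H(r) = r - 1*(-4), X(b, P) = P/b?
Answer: -1/96899 ≈ -1.0320e-5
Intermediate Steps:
H(r) = 4 + r (H(r) = r + 4 = 4 + r)
m(c) = 3 + (5 + c)² (m(c) = 3 + (c + 5)² = 3 + (5 + c)²)
K(U, A) = -3*A (K(U, A) = -A*9/3 = -3*A)
1/(-95990 + K(m(H(X(2, 3))), 303)) = 1/(-95990 - 3*303) = 1/(-95990 - 909) = 1/(-96899) = -1/96899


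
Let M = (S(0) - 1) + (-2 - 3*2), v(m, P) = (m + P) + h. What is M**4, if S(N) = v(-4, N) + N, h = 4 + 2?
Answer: 2401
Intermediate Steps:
h = 6
v(m, P) = 6 + P + m (v(m, P) = (m + P) + 6 = (P + m) + 6 = 6 + P + m)
S(N) = 2 + 2*N (S(N) = (6 + N - 4) + N = (2 + N) + N = 2 + 2*N)
M = -7 (M = ((2 + 2*0) - 1) + (-2 - 3*2) = ((2 + 0) - 1) + (-2 - 6) = (2 - 1) - 8 = 1 - 8 = -7)
M**4 = (-7)**4 = 2401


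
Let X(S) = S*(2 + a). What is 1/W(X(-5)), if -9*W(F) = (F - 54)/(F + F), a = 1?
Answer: -90/23 ≈ -3.9130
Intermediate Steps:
X(S) = 3*S (X(S) = S*(2 + 1) = S*3 = 3*S)
W(F) = -(-54 + F)/(18*F) (W(F) = -(F - 54)/(9*(F + F)) = -(-54 + F)/(9*(2*F)) = -(-54 + F)*1/(2*F)/9 = -(-54 + F)/(18*F))
1/W(X(-5)) = 1/((54 - 3*(-5))/(18*((3*(-5))))) = 1/((1/18)*(54 - 1*(-15))/(-15)) = 1/((1/18)*(-1/15)*(54 + 15)) = 1/((1/18)*(-1/15)*69) = 1/(-23/90) = -90/23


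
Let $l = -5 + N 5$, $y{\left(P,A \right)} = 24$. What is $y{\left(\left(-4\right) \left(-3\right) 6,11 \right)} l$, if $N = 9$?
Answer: $960$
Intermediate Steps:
$l = 40$ ($l = -5 + 9 \cdot 5 = -5 + 45 = 40$)
$y{\left(\left(-4\right) \left(-3\right) 6,11 \right)} l = 24 \cdot 40 = 960$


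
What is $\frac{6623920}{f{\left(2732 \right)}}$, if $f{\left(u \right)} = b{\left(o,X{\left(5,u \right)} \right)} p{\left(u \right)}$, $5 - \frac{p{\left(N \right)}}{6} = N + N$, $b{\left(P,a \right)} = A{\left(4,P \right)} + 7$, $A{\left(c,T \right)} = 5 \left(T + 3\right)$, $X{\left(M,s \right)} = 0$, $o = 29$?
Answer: $- \frac{3311960}{2734959} \approx -1.211$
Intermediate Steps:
$A{\left(c,T \right)} = 15 + 5 T$ ($A{\left(c,T \right)} = 5 \left(3 + T\right) = 15 + 5 T$)
$b{\left(P,a \right)} = 22 + 5 P$ ($b{\left(P,a \right)} = \left(15 + 5 P\right) + 7 = 22 + 5 P$)
$p{\left(N \right)} = 30 - 12 N$ ($p{\left(N \right)} = 30 - 6 \left(N + N\right) = 30 - 6 \cdot 2 N = 30 - 12 N$)
$f{\left(u \right)} = 5010 - 2004 u$ ($f{\left(u \right)} = \left(22 + 5 \cdot 29\right) \left(30 - 12 u\right) = \left(22 + 145\right) \left(30 - 12 u\right) = 167 \left(30 - 12 u\right) = 5010 - 2004 u$)
$\frac{6623920}{f{\left(2732 \right)}} = \frac{6623920}{5010 - 5474928} = \frac{6623920}{-5469918} = 6623920 \left(- \frac{1}{5469918}\right) = - \frac{3311960}{2734959}$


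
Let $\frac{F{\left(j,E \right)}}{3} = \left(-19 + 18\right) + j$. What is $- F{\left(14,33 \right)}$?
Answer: $-39$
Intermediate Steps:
$F{\left(j,E \right)} = -3 + 3 j$ ($F{\left(j,E \right)} = 3 \left(\left(-19 + 18\right) + j\right) = 3 \left(-1 + j\right) = -3 + 3 j$)
$- F{\left(14,33 \right)} = - (-3 + 3 \cdot 14) = - (-3 + 42) = \left(-1\right) 39 = -39$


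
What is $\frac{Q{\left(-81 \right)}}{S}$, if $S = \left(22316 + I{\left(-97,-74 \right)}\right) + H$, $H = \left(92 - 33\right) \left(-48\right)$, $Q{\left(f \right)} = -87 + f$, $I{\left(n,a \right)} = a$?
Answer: $- \frac{28}{3235} \approx -0.0086553$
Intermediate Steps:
$H = -2832$ ($H = 59 \left(-48\right) = -2832$)
$S = 19410$ ($S = \left(22316 - 74\right) - 2832 = 22242 - 2832 = 19410$)
$\frac{Q{\left(-81 \right)}}{S} = \frac{-87 - 81}{19410} = \left(-168\right) \frac{1}{19410} = - \frac{28}{3235}$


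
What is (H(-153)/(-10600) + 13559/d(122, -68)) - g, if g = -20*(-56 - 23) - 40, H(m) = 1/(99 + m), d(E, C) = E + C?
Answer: -27324837/21200 ≈ -1288.9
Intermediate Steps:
d(E, C) = C + E
g = 1540 (g = -20*(-79) - 40 = 1580 - 40 = 1540)
(H(-153)/(-10600) + 13559/d(122, -68)) - g = (1/((99 - 153)*(-10600)) + 13559/(-68 + 122)) - 1*1540 = (-1/10600/(-54) + 13559/54) - 1540 = (-1/54*(-1/10600) + 13559*(1/54)) - 1540 = (1/572400 + 13559/54) - 1540 = 5323163/21200 - 1540 = -27324837/21200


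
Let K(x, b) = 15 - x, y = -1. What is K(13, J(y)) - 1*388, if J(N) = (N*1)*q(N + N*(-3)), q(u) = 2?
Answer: -386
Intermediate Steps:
J(N) = 2*N (J(N) = (N*1)*2 = N*2 = 2*N)
K(13, J(y)) - 1*388 = (15 - 1*13) - 1*388 = (15 - 13) - 388 = 2 - 388 = -386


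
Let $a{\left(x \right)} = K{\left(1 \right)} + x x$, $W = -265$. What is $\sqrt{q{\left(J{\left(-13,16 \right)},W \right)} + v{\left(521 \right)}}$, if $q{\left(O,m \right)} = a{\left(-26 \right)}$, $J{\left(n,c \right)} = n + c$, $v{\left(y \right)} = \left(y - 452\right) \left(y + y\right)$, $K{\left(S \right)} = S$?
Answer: $5 \sqrt{2903} \approx 269.4$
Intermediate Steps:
$v{\left(y \right)} = 2 y \left(-452 + y\right)$ ($v{\left(y \right)} = \left(-452 + y\right) 2 y = 2 y \left(-452 + y\right)$)
$J{\left(n,c \right)} = c + n$
$a{\left(x \right)} = 1 + x^{2}$ ($a{\left(x \right)} = 1 + x x = 1 + x^{2}$)
$q{\left(O,m \right)} = 677$ ($q{\left(O,m \right)} = 1 + \left(-26\right)^{2} = 1 + 676 = 677$)
$\sqrt{q{\left(J{\left(-13,16 \right)},W \right)} + v{\left(521 \right)}} = \sqrt{677 + 2 \cdot 521 \left(-452 + 521\right)} = \sqrt{677 + 2 \cdot 521 \cdot 69} = \sqrt{677 + 71898} = \sqrt{72575} = 5 \sqrt{2903}$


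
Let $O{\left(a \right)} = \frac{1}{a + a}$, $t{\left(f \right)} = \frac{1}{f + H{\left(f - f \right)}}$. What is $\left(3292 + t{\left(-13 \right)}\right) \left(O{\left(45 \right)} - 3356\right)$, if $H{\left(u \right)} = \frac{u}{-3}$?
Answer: $- \frac{287239089}{26} \approx -1.1048 \cdot 10^{7}$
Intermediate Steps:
$H{\left(u \right)} = - \frac{u}{3}$ ($H{\left(u \right)} = u \left(- \frac{1}{3}\right) = - \frac{u}{3}$)
$t{\left(f \right)} = \frac{1}{f}$ ($t{\left(f \right)} = \frac{1}{f - \frac{f - f}{3}} = \frac{1}{f - 0} = \frac{1}{f + 0} = \frac{1}{f}$)
$O{\left(a \right)} = \frac{1}{2 a}$
$\left(3292 + t{\left(-13 \right)}\right) \left(O{\left(45 \right)} - 3356\right) = \left(3292 + \frac{1}{-13}\right) \left(\frac{1}{2 \cdot 45} - 3356\right) = \left(3292 - \frac{1}{13}\right) \left(\frac{1}{2} \cdot \frac{1}{45} - 3356\right) = \frac{42795 \left(\frac{1}{90} - 3356\right)}{13} = \frac{42795}{13} \left(- \frac{302039}{90}\right) = - \frac{287239089}{26}$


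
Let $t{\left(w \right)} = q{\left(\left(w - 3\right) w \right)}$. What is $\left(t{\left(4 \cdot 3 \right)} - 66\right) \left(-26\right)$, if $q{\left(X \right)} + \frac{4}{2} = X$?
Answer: $-1040$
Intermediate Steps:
$q{\left(X \right)} = -2 + X$
$t{\left(w \right)} = -2 + w \left(-3 + w\right)$ ($t{\left(w \right)} = -2 + \left(w - 3\right) w = -2 + \left(-3 + w\right) w = -2 + w \left(-3 + w\right)$)
$\left(t{\left(4 \cdot 3 \right)} - 66\right) \left(-26\right) = \left(\left(-2 + 4 \cdot 3 \left(-3 + 4 \cdot 3\right)\right) - 66\right) \left(-26\right) = \left(\left(-2 + 12 \left(-3 + 12\right)\right) - 66\right) \left(-26\right) = \left(\left(-2 + 12 \cdot 9\right) - 66\right) \left(-26\right) = \left(\left(-2 + 108\right) - 66\right) \left(-26\right) = \left(106 - 66\right) \left(-26\right) = 40 \left(-26\right) = -1040$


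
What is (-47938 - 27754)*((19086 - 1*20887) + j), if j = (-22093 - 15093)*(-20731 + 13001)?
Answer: -21757361042468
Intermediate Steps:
j = 287447780 (j = -37186*(-7730) = 287447780)
(-47938 - 27754)*((19086 - 1*20887) + j) = (-47938 - 27754)*((19086 - 1*20887) + 287447780) = -75692*((19086 - 20887) + 287447780) = -75692*(-1801 + 287447780) = -75692*287445979 = -21757361042468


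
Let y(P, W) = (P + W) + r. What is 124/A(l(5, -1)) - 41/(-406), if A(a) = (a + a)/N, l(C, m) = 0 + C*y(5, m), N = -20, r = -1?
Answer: -100565/1218 ≈ -82.566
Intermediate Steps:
y(P, W) = -1 + P + W (y(P, W) = (P + W) - 1 = -1 + P + W)
l(C, m) = C*(4 + m) (l(C, m) = 0 + C*(-1 + 5 + m) = 0 + C*(4 + m) = C*(4 + m))
A(a) = -a/10 (A(a) = (a + a)/(-20) = (2*a)*(-1/20) = -a/10)
124/A(l(5, -1)) - 41/(-406) = 124/((-(4 - 1)/2)) - 41/(-406) = 124/((-3/2)) - 41*(-1/406) = 124/((-⅒*15)) + 41/406 = 124/(-3/2) + 41/406 = 124*(-⅔) + 41/406 = -248/3 + 41/406 = -100565/1218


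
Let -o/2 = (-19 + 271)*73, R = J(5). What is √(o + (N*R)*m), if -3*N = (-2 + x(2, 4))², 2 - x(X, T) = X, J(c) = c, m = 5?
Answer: 2*I*√82857/3 ≈ 191.9*I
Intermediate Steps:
x(X, T) = 2 - X
N = -4/3 (N = -(-2 + (2 - 1*2))²/3 = -(-2 + (2 - 2))²/3 = -(-2 + 0)²/3 = -⅓*(-2)² = -⅓*4 = -4/3 ≈ -1.3333)
R = 5
o = -36792 (o = -2*(-19 + 271)*73 = -504*73 = -2*18396 = -36792)
√(o + (N*R)*m) = √(-36792 - 4/3*5*5) = √(-36792 - 20/3*5) = √(-36792 - 100/3) = √(-110476/3) = 2*I*√82857/3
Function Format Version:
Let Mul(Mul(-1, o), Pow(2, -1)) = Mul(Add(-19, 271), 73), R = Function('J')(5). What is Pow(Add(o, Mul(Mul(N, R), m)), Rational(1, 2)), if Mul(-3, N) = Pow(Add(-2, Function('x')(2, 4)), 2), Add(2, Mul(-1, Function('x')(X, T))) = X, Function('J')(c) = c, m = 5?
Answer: Mul(Rational(2, 3), I, Pow(82857, Rational(1, 2))) ≈ Mul(191.90, I)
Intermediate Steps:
Function('x')(X, T) = Add(2, Mul(-1, X))
N = Rational(-4, 3) (N = Mul(Rational(-1, 3), Pow(Add(-2, Add(2, Mul(-1, 2))), 2)) = Mul(Rational(-1, 3), Pow(Add(-2, Add(2, -2)), 2)) = Mul(Rational(-1, 3), Pow(Add(-2, 0), 2)) = Mul(Rational(-1, 3), Pow(-2, 2)) = Mul(Rational(-1, 3), 4) = Rational(-4, 3) ≈ -1.3333)
R = 5
o = -36792 (o = Mul(-2, Mul(Add(-19, 271), 73)) = Mul(-2, Mul(252, 73)) = Mul(-2, 18396) = -36792)
Pow(Add(o, Mul(Mul(N, R), m)), Rational(1, 2)) = Pow(Add(-36792, Mul(Mul(Rational(-4, 3), 5), 5)), Rational(1, 2)) = Pow(Add(-36792, Mul(Rational(-20, 3), 5)), Rational(1, 2)) = Pow(Add(-36792, Rational(-100, 3)), Rational(1, 2)) = Pow(Rational(-110476, 3), Rational(1, 2)) = Mul(Rational(2, 3), I, Pow(82857, Rational(1, 2)))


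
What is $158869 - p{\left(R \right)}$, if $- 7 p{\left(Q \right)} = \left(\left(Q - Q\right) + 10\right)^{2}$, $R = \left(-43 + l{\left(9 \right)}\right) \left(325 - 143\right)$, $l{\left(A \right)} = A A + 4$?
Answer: $\frac{1112183}{7} \approx 1.5888 \cdot 10^{5}$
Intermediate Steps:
$l{\left(A \right)} = 4 + A^{2}$ ($l{\left(A \right)} = A^{2} + 4 = 4 + A^{2}$)
$R = 7644$ ($R = \left(-43 + \left(4 + 9^{2}\right)\right) \left(325 - 143\right) = \left(-43 + \left(4 + 81\right)\right) 182 = \left(-43 + 85\right) 182 = 42 \cdot 182 = 7644$)
$p{\left(Q \right)} = - \frac{100}{7}$ ($p{\left(Q \right)} = - \frac{\left(\left(Q - Q\right) + 10\right)^{2}}{7} = - \frac{\left(0 + 10\right)^{2}}{7} = - \frac{10^{2}}{7} = \left(- \frac{1}{7}\right) 100 = - \frac{100}{7}$)
$158869 - p{\left(R \right)} = 158869 - - \frac{100}{7} = 158869 + \frac{100}{7} = \frac{1112183}{7}$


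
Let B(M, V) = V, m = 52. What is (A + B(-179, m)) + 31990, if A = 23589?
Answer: 55631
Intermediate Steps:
(A + B(-179, m)) + 31990 = (23589 + 52) + 31990 = 23641 + 31990 = 55631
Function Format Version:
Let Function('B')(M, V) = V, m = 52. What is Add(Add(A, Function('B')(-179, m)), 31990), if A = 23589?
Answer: 55631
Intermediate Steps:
Add(Add(A, Function('B')(-179, m)), 31990) = Add(Add(23589, 52), 31990) = Add(23641, 31990) = 55631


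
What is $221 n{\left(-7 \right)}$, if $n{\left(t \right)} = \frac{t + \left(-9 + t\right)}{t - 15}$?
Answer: $\frac{5083}{22} \approx 231.05$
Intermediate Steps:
$n{\left(t \right)} = \frac{-9 + 2 t}{-15 + t}$
$221 n{\left(-7 \right)} = 221 \frac{-9 + 2 \left(-7\right)}{-15 - 7} = 221 \frac{-9 - 14}{-22} = 221 \left(\left(- \frac{1}{22}\right) \left(-23\right)\right) = 221 \cdot \frac{23}{22} = \frac{5083}{22}$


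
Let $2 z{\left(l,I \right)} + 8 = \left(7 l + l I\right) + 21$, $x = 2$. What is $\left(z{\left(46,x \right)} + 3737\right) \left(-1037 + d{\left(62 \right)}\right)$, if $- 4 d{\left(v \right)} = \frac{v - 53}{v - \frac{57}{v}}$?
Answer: $- \frac{62058538817}{15148} \approx -4.0968 \cdot 10^{6}$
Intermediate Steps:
$d{\left(v \right)} = - \frac{-53 + v}{4 \left(v - \frac{57}{v}\right)}$ ($d{\left(v \right)} = - \frac{\left(v - 53\right) \frac{1}{v - \frac{57}{v}}}{4} = - \frac{\left(-53 + v\right) \frac{1}{v - \frac{57}{v}}}{4} = - \frac{\frac{1}{v - \frac{57}{v}} \left(-53 + v\right)}{4} = - \frac{-53 + v}{4 \left(v - \frac{57}{v}\right)}$)
$z{\left(l,I \right)} = \frac{13}{2} + \frac{7 l}{2} + \frac{I l}{2}$ ($z{\left(l,I \right)} = -4 + \frac{\left(7 l + l I\right) + 21}{2} = -4 + \frac{\left(7 l + I l\right) + 21}{2} = -4 + \frac{21 + 7 l + I l}{2} = -4 + \left(\frac{21}{2} + \frac{7 l}{2} + \frac{I l}{2}\right) = \frac{13}{2} + \frac{7 l}{2} + \frac{I l}{2}$)
$\left(z{\left(46,x \right)} + 3737\right) \left(-1037 + d{\left(62 \right)}\right) = \left(\left(\frac{13}{2} + \frac{7}{2} \cdot 46 + \frac{1}{2} \cdot 2 \cdot 46\right) + 3737\right) \left(-1037 + \frac{1}{4} \cdot 62 \frac{1}{-57 + 62^{2}} \left(53 - 62\right)\right) = \left(\left(\frac{13}{2} + 161 + 46\right) + 3737\right) \left(-1037 + \frac{1}{4} \cdot 62 \frac{1}{-57 + 3844} \left(53 - 62\right)\right) = \left(\frac{427}{2} + 3737\right) \left(-1037 + \frac{1}{4} \cdot 62 \cdot \frac{1}{3787} \left(-9\right)\right) = \frac{7901 \left(-1037 + \frac{1}{4} \cdot 62 \cdot \frac{1}{3787} \left(-9\right)\right)}{2} = \frac{7901 \left(-1037 - \frac{279}{7574}\right)}{2} = \frac{7901}{2} \left(- \frac{7854517}{7574}\right) = - \frac{62058538817}{15148}$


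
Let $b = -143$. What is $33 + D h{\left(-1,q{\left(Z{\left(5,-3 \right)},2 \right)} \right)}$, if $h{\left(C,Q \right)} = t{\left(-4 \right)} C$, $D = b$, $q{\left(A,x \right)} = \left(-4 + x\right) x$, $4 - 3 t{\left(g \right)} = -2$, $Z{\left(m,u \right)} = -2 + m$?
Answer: $319$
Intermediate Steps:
$t{\left(g \right)} = 2$ ($t{\left(g \right)} = \frac{4}{3} - - \frac{2}{3} = \frac{4}{3} + \frac{2}{3} = 2$)
$q{\left(A,x \right)} = x \left(-4 + x\right)$
$D = -143$
$h{\left(C,Q \right)} = 2 C$
$33 + D h{\left(-1,q{\left(Z{\left(5,-3 \right)},2 \right)} \right)} = 33 - 143 \cdot 2 \left(-1\right) = 33 - -286 = 33 + 286 = 319$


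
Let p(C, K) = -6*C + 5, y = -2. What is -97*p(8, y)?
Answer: 4171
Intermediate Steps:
p(C, K) = 5 - 6*C
-97*p(8, y) = -97*(5 - 6*8) = -97*(5 - 48) = -97*(-43) = 4171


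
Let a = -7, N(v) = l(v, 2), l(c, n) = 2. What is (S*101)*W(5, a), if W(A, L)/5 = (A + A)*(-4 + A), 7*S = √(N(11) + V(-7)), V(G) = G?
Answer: 5050*I*√5/7 ≈ 1613.2*I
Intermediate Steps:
N(v) = 2
S = I*√5/7 (S = √(2 - 7)/7 = √(-5)/7 = (I*√5)/7 = I*√5/7 ≈ 0.31944*I)
W(A, L) = 10*A*(-4 + A) (W(A, L) = 5*((A + A)*(-4 + A)) = 5*((2*A)*(-4 + A)) = 5*(2*A*(-4 + A)) = 10*A*(-4 + A))
(S*101)*W(5, a) = ((I*√5/7)*101)*(10*5*(-4 + 5)) = (101*I*√5/7)*(10*5*1) = (101*I*√5/7)*50 = 5050*I*√5/7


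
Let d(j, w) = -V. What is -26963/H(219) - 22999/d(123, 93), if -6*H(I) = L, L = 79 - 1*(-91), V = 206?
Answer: 18618049/17510 ≈ 1063.3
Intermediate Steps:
d(j, w) = -206 (d(j, w) = -1*206 = -206)
L = 170 (L = 79 + 91 = 170)
H(I) = -85/3 (H(I) = -⅙*170 = -85/3)
-26963/H(219) - 22999/d(123, 93) = -26963/(-85/3) - 22999/(-206) = -26963*(-3/85) - 22999*(-1/206) = 80889/85 + 22999/206 = 18618049/17510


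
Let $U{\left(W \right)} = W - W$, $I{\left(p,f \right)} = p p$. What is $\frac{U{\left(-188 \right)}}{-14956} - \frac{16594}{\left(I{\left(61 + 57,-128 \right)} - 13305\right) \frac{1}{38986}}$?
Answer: $- \frac{646933684}{619} \approx -1.0451 \cdot 10^{6}$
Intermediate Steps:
$I{\left(p,f \right)} = p^{2}$
$U{\left(W \right)} = 0$
$\frac{U{\left(-188 \right)}}{-14956} - \frac{16594}{\left(I{\left(61 + 57,-128 \right)} - 13305\right) \frac{1}{38986}} = \frac{0}{-14956} - \frac{16594}{\left(\left(61 + 57\right)^{2} - 13305\right) \frac{1}{38986}} = 0 \left(- \frac{1}{14956}\right) - \frac{16594}{\left(118^{2} - 13305\right) \frac{1}{38986}} = 0 - \frac{16594}{\left(13924 - 13305\right) \frac{1}{38986}} = 0 - \frac{16594}{619 \cdot \frac{1}{38986}} = 0 - \frac{16594}{\frac{619}{38986}} = 0 - \frac{646933684}{619} = - \frac{646933684}{619}$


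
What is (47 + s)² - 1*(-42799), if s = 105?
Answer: 65903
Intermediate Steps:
(47 + s)² - 1*(-42799) = (47 + 105)² - 1*(-42799) = 152² + 42799 = 23104 + 42799 = 65903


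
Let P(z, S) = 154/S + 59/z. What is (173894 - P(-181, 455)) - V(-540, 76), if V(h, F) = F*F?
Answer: 1977908123/11765 ≈ 1.6812e+5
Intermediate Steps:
P(z, S) = 59/z + 154/S
V(h, F) = F²
(173894 - P(-181, 455)) - V(-540, 76) = (173894 - (59/(-181) + 154/455)) - 1*76² = (173894 - (59*(-1/181) + 154*(1/455))) - 1*5776 = (173894 - (-59/181 + 22/65)) - 5776 = (173894 - 1*147/11765) - 5776 = (173894 - 147/11765) - 5776 = 2045862763/11765 - 5776 = 1977908123/11765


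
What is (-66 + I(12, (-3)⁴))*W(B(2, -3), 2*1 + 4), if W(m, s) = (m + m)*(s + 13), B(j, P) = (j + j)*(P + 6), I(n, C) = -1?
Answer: -30552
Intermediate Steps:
B(j, P) = 2*j*(6 + P) (B(j, P) = (2*j)*(6 + P) = 2*j*(6 + P))
W(m, s) = 2*m*(13 + s) (W(m, s) = (2*m)*(13 + s) = 2*m*(13 + s))
(-66 + I(12, (-3)⁴))*W(B(2, -3), 2*1 + 4) = (-66 - 1)*(2*(2*2*(6 - 3))*(13 + (2*1 + 4))) = -134*2*2*3*(13 + (2 + 4)) = -134*12*(13 + 6) = -134*12*19 = -67*456 = -30552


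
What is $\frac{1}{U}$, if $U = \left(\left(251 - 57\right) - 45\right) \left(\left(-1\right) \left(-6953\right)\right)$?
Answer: $\frac{1}{1035997} \approx 9.6525 \cdot 10^{-7}$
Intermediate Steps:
$U = 1035997$ ($U = \left(\left(251 - 57\right) - 45\right) 6953 = \left(194 - 45\right) 6953 = 149 \cdot 6953 = 1035997$)
$\frac{1}{U} = \frac{1}{1035997}$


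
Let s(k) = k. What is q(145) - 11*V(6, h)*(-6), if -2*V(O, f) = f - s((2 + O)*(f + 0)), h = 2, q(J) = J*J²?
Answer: 3049087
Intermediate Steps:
q(J) = J³
V(O, f) = -f/2 + f*(2 + O)/2 (V(O, f) = -(f - (2 + O)*(f + 0))/2 = -(f - (2 + O)*f)/2 = -(f - f*(2 + O))/2 = -f/2 + f*(2 + O)/2)
q(145) - 11*V(6, h)*(-6) = 145³ - 11*2*(1 + 6)/2*(-6) = 3048625 - 11*2*7/2*(-6) = 3048625 - 11*7*(-6) = 3048625 - 77*(-6) = 3048625 + 462 = 3049087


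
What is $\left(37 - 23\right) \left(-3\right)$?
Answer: $-42$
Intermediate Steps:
$\left(37 - 23\right) \left(-3\right) = 14 \left(-3\right) = -42$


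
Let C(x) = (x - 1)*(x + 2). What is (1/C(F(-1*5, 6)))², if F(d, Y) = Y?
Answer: 1/1600 ≈ 0.00062500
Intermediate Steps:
C(x) = (-1 + x)*(2 + x)
(1/C(F(-1*5, 6)))² = (1/(-2 + 6 + 6²))² = (1/(-2 + 6 + 36))² = (1/40)² = 1/1600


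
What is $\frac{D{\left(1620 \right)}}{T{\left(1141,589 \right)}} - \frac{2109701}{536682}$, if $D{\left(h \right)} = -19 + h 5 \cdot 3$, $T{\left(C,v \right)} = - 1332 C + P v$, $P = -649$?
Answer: $- \frac{4025836485815}{1020808341786} \approx -3.9438$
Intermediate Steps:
$T{\left(C,v \right)} = - 1332 C - 649 v$
$D{\left(h \right)} = -19 + 15 h$ ($D{\left(h \right)} = -19 + 5 h 3 = -19 + 15 h$)
$\frac{D{\left(1620 \right)}}{T{\left(1141,589 \right)}} - \frac{2109701}{536682} = \frac{-19 + 15 \cdot 1620}{\left(-1332\right) 1141 - 382261} - \frac{2109701}{536682} = \frac{-19 + 24300}{-1519812 - 382261} - \frac{2109701}{536682} = \frac{24281}{-1902073} - \frac{2109701}{536682} = 24281 \left(- \frac{1}{1902073}\right) - \frac{2109701}{536682} = - \frac{24281}{1902073} - \frac{2109701}{536682} = - \frac{4025836485815}{1020808341786}$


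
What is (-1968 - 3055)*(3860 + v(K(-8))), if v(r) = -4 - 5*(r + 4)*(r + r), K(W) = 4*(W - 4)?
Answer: 86717072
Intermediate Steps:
K(W) = -16 + 4*W (K(W) = 4*(-4 + W) = -16 + 4*W)
v(r) = -4 - 10*r*(4 + r) (v(r) = -4 - 5*(4 + r)*2*r = -4 - 10*r*(4 + r))
(-1968 - 3055)*(3860 + v(K(-8))) = (-1968 - 3055)*(3860 + (-4 - 40*(-16 + 4*(-8)) - 10*(-16 + 4*(-8))²)) = -5023*(3860 + (-4 - 40*(-16 - 32) - 10*(-16 - 32)²)) = -5023*(3860 + (-4 - 40*(-48) - 10*(-48)²)) = -5023*(3860 + (-4 + 1920 - 10*2304)) = -5023*(3860 + (-4 + 1920 - 23040)) = -5023*(3860 - 21124) = -5023*(-17264) = 86717072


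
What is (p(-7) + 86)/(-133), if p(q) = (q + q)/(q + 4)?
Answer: -272/399 ≈ -0.68170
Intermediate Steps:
p(q) = 2*q/(4 + q) (p(q) = (2*q)/(4 + q) = 2*q/(4 + q))
(p(-7) + 86)/(-133) = (2*(-7)/(4 - 7) + 86)/(-133) = -(2*(-7)/(-3) + 86)/133 = -(2*(-7)*(-1/3) + 86)/133 = -(14/3 + 86)/133 = -1/133*272/3 = -272/399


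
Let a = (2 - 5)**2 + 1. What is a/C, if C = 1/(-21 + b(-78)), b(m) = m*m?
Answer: 60630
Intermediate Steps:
b(m) = m**2
C = 1/6063 (C = 1/(-21 + (-78)**2) = 1/(-21 + 6084) = 1/6063 ≈ 0.00016493)
a = 10 (a = (-3)**2 + 1 = 9 + 1 = 10)
a/C = 10/(1/6063) = 10*6063 = 60630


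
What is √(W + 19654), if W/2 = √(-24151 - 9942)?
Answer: √(19654 + 2*I*√34093) ≈ 140.2 + 1.317*I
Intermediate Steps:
W = 2*I*√34093 (W = 2*√(-24151 - 9942) = 2*√(-34093) = 2*(I*√34093) = 2*I*√34093 ≈ 369.29*I)
√(W + 19654) = √(2*I*√34093 + 19654) = √(19654 + 2*I*√34093)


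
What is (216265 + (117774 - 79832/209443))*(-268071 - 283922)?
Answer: -2970658623945145/16111 ≈ -1.8439e+11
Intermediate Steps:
(216265 + (117774 - 79832/209443))*(-268071 - 283922) = (216265 + (117774 - 79832*1/209443))*(-551993) = (216265 + (117774 - 79832/209443))*(-551993) = (216265 + 24666860050/209443)*(-551993) = (69962050445/209443)*(-551993) = -2970658623945145/16111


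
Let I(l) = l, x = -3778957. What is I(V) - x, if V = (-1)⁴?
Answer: 3778958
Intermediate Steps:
V = 1
I(V) - x = 1 - 1*(-3778957) = 1 + 3778957 = 3778958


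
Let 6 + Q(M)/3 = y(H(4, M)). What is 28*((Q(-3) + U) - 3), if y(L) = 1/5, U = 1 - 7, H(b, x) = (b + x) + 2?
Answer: -3696/5 ≈ -739.20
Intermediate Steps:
H(b, x) = 2 + b + x
U = -6
y(L) = ⅕
Q(M) = -87/5 (Q(M) = -18 + 3*(⅕) = -18 + ⅗ = -87/5)
28*((Q(-3) + U) - 3) = 28*((-87/5 - 6) - 3) = 28*(-117/5 - 3) = 28*(-132/5) = -3696/5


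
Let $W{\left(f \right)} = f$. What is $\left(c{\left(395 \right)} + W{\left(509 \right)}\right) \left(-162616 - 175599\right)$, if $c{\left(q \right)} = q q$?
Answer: $-52942146810$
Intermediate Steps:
$c{\left(q \right)} = q^{2}$
$\left(c{\left(395 \right)} + W{\left(509 \right)}\right) \left(-162616 - 175599\right) = \left(395^{2} + 509\right) \left(-162616 - 175599\right) = \left(156025 + 509\right) \left(-338215\right) = 156534 \left(-338215\right) = -52942146810$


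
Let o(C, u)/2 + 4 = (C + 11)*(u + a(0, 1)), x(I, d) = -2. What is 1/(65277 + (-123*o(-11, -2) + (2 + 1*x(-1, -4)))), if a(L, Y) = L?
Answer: 1/66261 ≈ 1.5092e-5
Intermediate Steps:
o(C, u) = -8 + 2*u*(11 + C) (o(C, u) = -8 + 2*((C + 11)*(u + 0)) = -8 + 2*((11 + C)*u) = -8 + 2*(u*(11 + C)) = -8 + 2*u*(11 + C))
1/(65277 + (-123*o(-11, -2) + (2 + 1*x(-1, -4)))) = 1/(65277 + (-123*(-8 + 22*(-2) + 2*(-11)*(-2)) + (2 + 1*(-2)))) = 1/(65277 + (-123*(-8 - 44 + 44) + (2 - 2))) = 1/(65277 + (-123*(-8) + 0)) = 1/(65277 + (984 + 0)) = 1/(65277 + 984) = 1/66261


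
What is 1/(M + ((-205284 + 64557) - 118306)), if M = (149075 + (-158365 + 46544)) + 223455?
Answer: 1/1676 ≈ 0.00059666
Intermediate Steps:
M = 260709 (M = (149075 - 111821) + 223455 = 37254 + 223455 = 260709)
1/(M + ((-205284 + 64557) - 118306)) = 1/(260709 + ((-205284 + 64557) - 118306)) = 1/(260709 + (-140727 - 118306)) = 1/(260709 - 259033) = 1/1676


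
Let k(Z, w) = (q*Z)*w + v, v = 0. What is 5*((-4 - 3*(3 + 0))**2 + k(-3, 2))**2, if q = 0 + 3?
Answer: 114005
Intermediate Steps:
q = 3
k(Z, w) = 3*Z*w (k(Z, w) = (3*Z)*w + 0 = 3*Z*w + 0 = 3*Z*w)
5*((-4 - 3*(3 + 0))**2 + k(-3, 2))**2 = 5*((-4 - 3*(3 + 0))**2 + 3*(-3)*2)**2 = 5*((-4 - 3*3)**2 - 18)**2 = 5*((-4 - 9)**2 - 18)**2 = 5*((-13)**2 - 18)**2 = 5*(169 - 18)**2 = 5*151**2 = 5*22801 = 114005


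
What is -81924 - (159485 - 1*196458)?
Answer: -44951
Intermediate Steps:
-81924 - (159485 - 1*196458) = -81924 - (159485 - 196458) = -81924 - 1*(-36973) = -81924 + 36973 = -44951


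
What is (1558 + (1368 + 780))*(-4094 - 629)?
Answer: -17503438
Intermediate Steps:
(1558 + (1368 + 780))*(-4094 - 629) = (1558 + 2148)*(-4723) = 3706*(-4723) = -17503438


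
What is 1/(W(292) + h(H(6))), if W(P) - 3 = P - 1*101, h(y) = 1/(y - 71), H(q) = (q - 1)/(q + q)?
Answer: 847/164306 ≈ 0.0051550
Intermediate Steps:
H(q) = (-1 + q)/(2*q) (H(q) = (-1 + q)/((2*q)) = (-1 + q)*(1/(2*q)) = (-1 + q)/(2*q))
h(y) = 1/(-71 + y)
W(P) = -98 + P (W(P) = 3 + (P - 1*101) = 3 + (P - 101) = 3 + (-101 + P) = -98 + P)
1/(W(292) + h(H(6))) = 1/((-98 + 292) + 1/(-71 + (1/2)*(-1 + 6)/6)) = 1/(194 + 1/(-71 + (1/2)*(1/6)*5)) = 1/(194 + 1/(-71 + 5/12)) = 1/(194 + 1/(-847/12)) = 1/(194 - 12/847) = 1/(164306/847) = 847/164306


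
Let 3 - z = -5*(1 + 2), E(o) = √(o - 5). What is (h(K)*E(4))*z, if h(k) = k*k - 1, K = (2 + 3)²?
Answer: 11232*I ≈ 11232.0*I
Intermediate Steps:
E(o) = √(-5 + o)
K = 25 (K = 5² = 25)
h(k) = -1 + k² (h(k) = k² - 1 = -1 + k²)
z = 18 (z = 3 - (-5)*(1 + 2) = 3 - (-5)*3 = 3 - 1*(-15) = 3 + 15 = 18)
(h(K)*E(4))*z = ((-1 + 25²)*√(-5 + 4))*18 = ((-1 + 625)*√(-1))*18 = (624*I)*18 = 11232*I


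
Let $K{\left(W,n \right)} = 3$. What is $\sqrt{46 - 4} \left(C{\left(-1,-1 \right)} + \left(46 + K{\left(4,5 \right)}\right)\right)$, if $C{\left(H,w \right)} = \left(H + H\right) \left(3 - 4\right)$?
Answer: $51 \sqrt{42} \approx 330.52$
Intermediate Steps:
$C{\left(H,w \right)} = - 2 H$ ($C{\left(H,w \right)} = 2 H \left(-1\right) = - 2 H$)
$\sqrt{46 - 4} \left(C{\left(-1,-1 \right)} + \left(46 + K{\left(4,5 \right)}\right)\right) = \sqrt{46 - 4} \left(\left(-2\right) \left(-1\right) + \left(46 + 3\right)\right) = \sqrt{42} \left(2 + 49\right) = \sqrt{42} \cdot 51 = 51 \sqrt{42}$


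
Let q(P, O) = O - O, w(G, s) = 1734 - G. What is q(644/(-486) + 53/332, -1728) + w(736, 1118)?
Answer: 998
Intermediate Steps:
q(P, O) = 0
q(644/(-486) + 53/332, -1728) + w(736, 1118) = 0 + (1734 - 1*736) = 0 + (1734 - 736) = 0 + 998 = 998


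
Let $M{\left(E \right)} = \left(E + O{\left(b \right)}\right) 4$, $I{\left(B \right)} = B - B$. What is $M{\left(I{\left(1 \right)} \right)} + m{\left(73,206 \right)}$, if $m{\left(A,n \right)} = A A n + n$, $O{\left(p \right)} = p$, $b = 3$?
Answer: $1097992$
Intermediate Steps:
$m{\left(A,n \right)} = n + n A^{2}$ ($m{\left(A,n \right)} = A^{2} n + n = n A^{2} + n = n + n A^{2}$)
$I{\left(B \right)} = 0$
$M{\left(E \right)} = 12 + 4 E$ ($M{\left(E \right)} = \left(E + 3\right) 4 = \left(3 + E\right) 4 = 12 + 4 E$)
$M{\left(I{\left(1 \right)} \right)} + m{\left(73,206 \right)} = \left(12 + 4 \cdot 0\right) + 206 \left(1 + 73^{2}\right) = \left(12 + 0\right) + 206 \left(1 + 5329\right) = 12 + 206 \cdot 5330 = 12 + 1097980 = 1097992$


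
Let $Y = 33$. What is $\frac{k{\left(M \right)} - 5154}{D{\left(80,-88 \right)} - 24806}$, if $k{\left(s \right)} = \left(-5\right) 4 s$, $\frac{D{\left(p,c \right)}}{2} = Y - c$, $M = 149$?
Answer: $\frac{4067}{12282} \approx 0.33113$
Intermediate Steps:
$D{\left(p,c \right)} = 66 - 2 c$ ($D{\left(p,c \right)} = 2 \left(33 - c\right) = 66 - 2 c$)
$k{\left(s \right)} = - 20 s$
$\frac{k{\left(M \right)} - 5154}{D{\left(80,-88 \right)} - 24806} = \frac{\left(-20\right) 149 - 5154}{\left(66 - -176\right) - 24806} = \frac{-2980 - 5154}{\left(66 + 176\right) - 24806} = - \frac{8134}{242 - 24806} = - \frac{8134}{-24564} = \left(-8134\right) \left(- \frac{1}{24564}\right) = \frac{4067}{12282}$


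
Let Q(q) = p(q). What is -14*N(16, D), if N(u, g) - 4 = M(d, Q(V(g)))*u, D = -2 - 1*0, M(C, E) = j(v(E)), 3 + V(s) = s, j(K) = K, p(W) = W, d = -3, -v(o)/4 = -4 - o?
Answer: 840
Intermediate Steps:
v(o) = 16 + 4*o (v(o) = -4*(-4 - o) = 16 + 4*o)
V(s) = -3 + s
Q(q) = q
M(C, E) = 16 + 4*E
D = -2 (D = -2 + 0 = -2)
N(u, g) = 4 + u*(4 + 4*g) (N(u, g) = 4 + (16 + 4*(-3 + g))*u = 4 + (16 + (-12 + 4*g))*u = 4 + (4 + 4*g)*u = 4 + u*(4 + 4*g))
-14*N(16, D) = -14*(4 + 4*16*(1 - 2)) = -14*(4 + 4*16*(-1)) = -14*(4 - 64) = -14*(-60) = 840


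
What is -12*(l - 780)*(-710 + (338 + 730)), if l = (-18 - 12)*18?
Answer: 5670720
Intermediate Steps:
l = -540 (l = -30*18 = -540)
-12*(l - 780)*(-710 + (338 + 730)) = -12*(-540 - 780)*(-710 + (338 + 730)) = -(-15840)*(-710 + 1068) = -(-15840)*358 = -12*(-472560) = 5670720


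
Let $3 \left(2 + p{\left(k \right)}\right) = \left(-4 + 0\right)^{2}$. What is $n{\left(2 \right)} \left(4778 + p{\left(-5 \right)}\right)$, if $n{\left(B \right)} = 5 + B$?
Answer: $\frac{100408}{3} \approx 33469.0$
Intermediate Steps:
$p{\left(k \right)} = \frac{10}{3}$ ($p{\left(k \right)} = -2 + \frac{\left(-4 + 0\right)^{2}}{3} = -2 + \frac{\left(-4\right)^{2}}{3} = -2 + \frac{1}{3} \cdot 16 = -2 + \frac{16}{3} = \frac{10}{3}$)
$n{\left(2 \right)} \left(4778 + p{\left(-5 \right)}\right) = \left(5 + 2\right) \left(4778 + \frac{10}{3}\right) = 7 \cdot \frac{14344}{3} = \frac{100408}{3}$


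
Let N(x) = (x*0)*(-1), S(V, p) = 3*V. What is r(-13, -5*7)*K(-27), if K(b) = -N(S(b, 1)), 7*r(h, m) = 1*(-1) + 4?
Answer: 0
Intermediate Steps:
r(h, m) = 3/7 (r(h, m) = (1*(-1) + 4)/7 = (-1 + 4)/7 = (⅐)*3 = 3/7)
N(x) = 0 (N(x) = 0*(-1) = 0)
K(b) = 0 (K(b) = -1*0 = 0)
r(-13, -5*7)*K(-27) = (3/7)*0 = 0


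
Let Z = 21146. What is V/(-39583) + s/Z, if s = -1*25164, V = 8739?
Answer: -590430753/418511059 ≈ -1.4108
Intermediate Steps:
s = -25164
V/(-39583) + s/Z = 8739/(-39583) - 25164/21146 = 8739*(-1/39583) - 25164*1/21146 = -8739/39583 - 12582/10573 = -590430753/418511059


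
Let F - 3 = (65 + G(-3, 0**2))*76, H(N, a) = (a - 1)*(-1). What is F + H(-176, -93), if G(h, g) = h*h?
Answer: 5721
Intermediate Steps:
H(N, a) = 1 - a (H(N, a) = (-1 + a)*(-1) = 1 - a)
G(h, g) = h**2
F = 5627 (F = 3 + (65 + (-3)**2)*76 = 3 + (65 + 9)*76 = 3 + 74*76 = 3 + 5624 = 5627)
F + H(-176, -93) = 5627 + (1 - 1*(-93)) = 5627 + (1 + 93) = 5627 + 94 = 5721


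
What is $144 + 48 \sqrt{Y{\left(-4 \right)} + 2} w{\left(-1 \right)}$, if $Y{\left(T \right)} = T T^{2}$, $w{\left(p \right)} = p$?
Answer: $144 - 48 i \sqrt{62} \approx 144.0 - 377.95 i$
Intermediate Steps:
$Y{\left(T \right)} = T^{3}$
$144 + 48 \sqrt{Y{\left(-4 \right)} + 2} w{\left(-1 \right)} = 144 + 48 \sqrt{\left(-4\right)^{3} + 2} \left(-1\right) = 144 + 48 \sqrt{-64 + 2} \left(-1\right) = 144 + 48 \sqrt{-62} \left(-1\right) = 144 + 48 i \sqrt{62} \left(-1\right) = 144 + 48 \left(- i \sqrt{62}\right) = 144 - 48 i \sqrt{62}$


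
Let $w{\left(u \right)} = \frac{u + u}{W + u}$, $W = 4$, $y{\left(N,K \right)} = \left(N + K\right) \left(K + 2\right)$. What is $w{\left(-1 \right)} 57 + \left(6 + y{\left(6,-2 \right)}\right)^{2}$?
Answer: $-2$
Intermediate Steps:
$y{\left(N,K \right)} = \left(2 + K\right) \left(K + N\right)$ ($y{\left(N,K \right)} = \left(K + N\right) \left(2 + K\right) = \left(2 + K\right) \left(K + N\right)$)
$w{\left(u \right)} = \frac{2 u}{4 + u}$ ($w{\left(u \right)} = \frac{u + u}{4 + u} = \frac{2 u}{4 + u}$)
$w{\left(-1 \right)} 57 + \left(6 + y{\left(6,-2 \right)}\right)^{2} = 2 \left(-1\right) \frac{1}{4 - 1} \cdot 57 + \left(6 + \left(\left(-2\right)^{2} + 2 \left(-2\right) + 2 \cdot 6 - 12\right)\right)^{2} = 2 \left(-1\right) \frac{1}{3} \cdot 57 + \left(6 + \left(4 - 4 + 12 - 12\right)\right)^{2} = 2 \left(-1\right) \frac{1}{3} \cdot 57 + \left(6 + 0\right)^{2} = \left(- \frac{2}{3}\right) 57 + 6^{2} = -38 + 36 = -2$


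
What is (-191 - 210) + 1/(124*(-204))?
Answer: -10143697/25296 ≈ -401.00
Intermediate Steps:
(-191 - 210) + 1/(124*(-204)) = -401 + (1/124)*(-1/204) = -401 - 1/25296 = -10143697/25296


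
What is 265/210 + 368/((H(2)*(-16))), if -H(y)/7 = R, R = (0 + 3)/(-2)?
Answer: -13/14 ≈ -0.92857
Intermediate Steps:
R = -3/2 (R = 3*(-1/2) = -3/2 ≈ -1.5000)
H(y) = 21/2 (H(y) = -7*(-3/2) = 21/2)
265/210 + 368/((H(2)*(-16))) = 265/210 + 368/(((21/2)*(-16))) = 265*(1/210) + 368/(-168) = 53/42 + 368*(-1/168) = 53/42 - 46/21 = -13/14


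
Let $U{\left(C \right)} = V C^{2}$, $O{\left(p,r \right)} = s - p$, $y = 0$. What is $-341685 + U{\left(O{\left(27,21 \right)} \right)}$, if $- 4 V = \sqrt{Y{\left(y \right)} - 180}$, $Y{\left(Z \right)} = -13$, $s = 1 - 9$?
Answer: $-341685 - \frac{1225 i \sqrt{193}}{4} \approx -3.4169 \cdot 10^{5} - 4254.6 i$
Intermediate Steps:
$s = -8$ ($s = 1 - 9 = -8$)
$V = - \frac{i \sqrt{193}}{4}$ ($V = - \frac{\sqrt{-13 - 180}}{4} = - \frac{\sqrt{-193}}{4} = - \frac{i \sqrt{193}}{4} \approx - 3.4731 i$)
$O{\left(p,r \right)} = -8 - p$
$U{\left(C \right)} = - \frac{i \sqrt{193} C^{2}}{4}$ ($U{\left(C \right)} = - \frac{i \sqrt{193}}{4} C^{2} = - \frac{i \sqrt{193} C^{2}}{4}$)
$-341685 + U{\left(O{\left(27,21 \right)} \right)} = -341685 - \frac{i \sqrt{193} \left(-8 - 27\right)^{2}}{4} = -341685 - \frac{i \sqrt{193} \left(-35\right)^{2}}{4} = -341685 - \frac{1}{4} i \sqrt{193} \cdot 1225 = -341685 - \frac{1225 i \sqrt{193}}{4}$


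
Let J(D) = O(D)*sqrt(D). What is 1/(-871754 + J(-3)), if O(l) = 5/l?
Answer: -2615262/2279865109573 + 5*I*sqrt(3)/2279865109573 ≈ -1.1471e-6 + 3.7986e-12*I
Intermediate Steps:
J(D) = 5/sqrt(D) (J(D) = (5/D)*sqrt(D) = 5/sqrt(D))
1/(-871754 + J(-3)) = 1/(-871754 + 5/sqrt(-3)) = 1/(-871754 + 5*(-I*sqrt(3)/3)) = 1/(-871754 - 5*I*sqrt(3)/3)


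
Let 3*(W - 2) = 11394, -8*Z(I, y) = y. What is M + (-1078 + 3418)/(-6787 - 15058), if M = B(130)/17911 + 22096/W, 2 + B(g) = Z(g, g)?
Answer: 848462944357/148681002100 ≈ 5.7066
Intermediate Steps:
Z(I, y) = -y/8
B(g) = -2 - g/8
W = 3800 (W = 2 + (⅓)*11394 = 2 + 3798 = 3800)
M = 197846053/34030900 (M = (-2 - ⅛*130)/17911 + 22096/3800 = (-2 - 65/4)*(1/17911) + 22096*(1/3800) = -73/4*1/17911 + 2762/475 = -73/71644 + 2762/475 = 197846053/34030900 ≈ 5.8137)
M + (-1078 + 3418)/(-6787 - 15058) = 197846053/34030900 + (-1078 + 3418)/(-6787 - 15058) = 197846053/34030900 + 2340/(-21845) = 197846053/34030900 + 2340*(-1/21845) = 197846053/34030900 - 468/4369 = 848462944357/148681002100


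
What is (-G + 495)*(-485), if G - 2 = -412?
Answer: -438925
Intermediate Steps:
G = -410 (G = 2 - 412 = -410)
(-G + 495)*(-485) = (-1*(-410) + 495)*(-485) = (410 + 495)*(-485) = 905*(-485) = -438925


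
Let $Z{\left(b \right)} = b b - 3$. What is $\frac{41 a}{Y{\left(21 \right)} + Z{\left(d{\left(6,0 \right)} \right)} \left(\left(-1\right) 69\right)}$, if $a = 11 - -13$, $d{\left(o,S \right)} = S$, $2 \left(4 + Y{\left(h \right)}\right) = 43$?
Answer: $\frac{1968}{449} \approx 4.3831$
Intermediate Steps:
$Y{\left(h \right)} = \frac{35}{2}$ ($Y{\left(h \right)} = -4 + \frac{1}{2} \cdot 43 = -4 + \frac{43}{2} = \frac{35}{2}$)
$Z{\left(b \right)} = -3 + b^{2}$ ($Z{\left(b \right)} = b^{2} - 3 = -3 + b^{2}$)
$a = 24$ ($a = 11 + 13 = 24$)
$\frac{41 a}{Y{\left(21 \right)} + Z{\left(d{\left(6,0 \right)} \right)} \left(\left(-1\right) 69\right)} = \frac{41 \cdot 24}{\frac{35}{2} + \left(-3 + 0^{2}\right) \left(\left(-1\right) 69\right)} = \frac{1}{\frac{35}{2} + \left(-3 + 0\right) \left(-69\right)} 984 = \frac{1}{\frac{35}{2} - -207} \cdot 984 = \frac{1}{\frac{35}{2} + 207} \cdot 984 = \frac{1}{\frac{449}{2}} \cdot 984 = \frac{2}{449} \cdot 984 = \frac{1968}{449}$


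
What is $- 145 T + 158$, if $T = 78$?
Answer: $-11152$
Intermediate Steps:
$- 145 T + 158 = \left(-145\right) 78 + 158 = -11310 + 158 = -11152$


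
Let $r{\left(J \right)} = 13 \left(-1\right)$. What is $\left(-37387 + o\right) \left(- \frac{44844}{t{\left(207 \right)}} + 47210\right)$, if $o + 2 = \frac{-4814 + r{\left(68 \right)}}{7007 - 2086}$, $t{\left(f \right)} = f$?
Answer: $- \frac{198871689705344}{113183} \approx -1.7571 \cdot 10^{9}$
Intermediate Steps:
$r{\left(J \right)} = -13$
$o = - \frac{14669}{4921}$ ($o = -2 + \frac{-4814 - 13}{7007 - 2086} = -2 - \frac{4827}{4921} = - \frac{14669}{4921} \approx -2.9809$)
$\left(-37387 + o\right) \left(- \frac{44844}{t{\left(207 \right)}} + 47210\right) = \left(-37387 - \frac{14669}{4921}\right) \left(- \frac{44844}{207} + 47210\right) = - \frac{183996096 \left(\left(-44844\right) \frac{1}{207} + 47210\right)}{4921} = - \frac{183996096 \left(- \frac{14948}{69} + 47210\right)}{4921} = \left(- \frac{183996096}{4921}\right) \frac{3242542}{69} = - \frac{198871689705344}{113183}$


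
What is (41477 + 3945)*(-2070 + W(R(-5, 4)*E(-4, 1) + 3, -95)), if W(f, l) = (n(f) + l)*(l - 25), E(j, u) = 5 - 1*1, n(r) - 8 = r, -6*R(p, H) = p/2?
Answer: 354745820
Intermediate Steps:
R(p, H) = -p/12 (R(p, H) = -p/(6*2) = -p/12)
n(r) = 8 + r
E(j, u) = 4 (E(j, u) = 5 - 1 = 4)
W(f, l) = (-25 + l)*(8 + f + l) (W(f, l) = ((8 + f) + l)*(l - 25) = (8 + f + l)*(-25 + l) = (-25 + l)*(8 + f + l))
(41477 + 3945)*(-2070 + W(R(-5, 4)*E(-4, 1) + 3, -95)) = (41477 + 3945)*(-2070 + (-200 + (-95)² - 25*(-1/12*(-5)*4 + 3) - 17*(-95) + (-1/12*(-5)*4 + 3)*(-95))) = 45422*(-2070 + (-200 + 9025 - 25*((5/12)*4 + 3) + 1615 + ((5/12)*4 + 3)*(-95))) = 45422*(-2070 + (-200 + 9025 - 25*(5/3 + 3) + 1615 + (5/3 + 3)*(-95))) = 45422*(-2070 + (-200 + 9025 - 25*14/3 + 1615 + (14/3)*(-95))) = 45422*(-2070 + (-200 + 9025 - 350/3 + 1615 - 1330/3)) = 45422*(-2070 + 9880) = 45422*7810 = 354745820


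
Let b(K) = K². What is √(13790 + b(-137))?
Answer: √32559 ≈ 180.44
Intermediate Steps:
√(13790 + b(-137)) = √(13790 + (-137)²) = √(13790 + 18769) = √32559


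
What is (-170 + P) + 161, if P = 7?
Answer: -2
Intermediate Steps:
(-170 + P) + 161 = (-170 + 7) + 161 = -163 + 161 = -2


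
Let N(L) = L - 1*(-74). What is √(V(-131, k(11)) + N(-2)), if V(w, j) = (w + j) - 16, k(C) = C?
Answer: 8*I ≈ 8.0*I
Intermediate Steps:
N(L) = 74 + L (N(L) = L + 74 = 74 + L)
V(w, j) = -16 + j + w (V(w, j) = (j + w) - 16 = -16 + j + w)
√(V(-131, k(11)) + N(-2)) = √((-16 + 11 - 131) + (74 - 2)) = √(-136 + 72) = √(-64) = 8*I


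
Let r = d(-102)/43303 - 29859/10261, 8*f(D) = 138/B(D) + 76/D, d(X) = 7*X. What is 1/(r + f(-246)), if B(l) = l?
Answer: -437222769672/1327049193785 ≈ -0.32947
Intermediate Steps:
f(D) = 107/(4*D) (f(D) = (138/D + 76/D)/8 = (214/D)/8 = 107/(4*D))
r = -1300310631/444332083 (r = (7*(-102))/43303 - 29859/10261 = -714*1/43303 - 29859*1/10261 = -714/43303 - 29859/10261 = -1300310631/444332083 ≈ -2.9264)
1/(r + f(-246)) = 1/(-1300310631/444332083 + (107/4)/(-246)) = 1/(-1300310631/444332083 + (107/4)*(-1/246)) = 1/(-1300310631/444332083 - 107/984) = 1/(-1327049193785/437222769672) = -437222769672/1327049193785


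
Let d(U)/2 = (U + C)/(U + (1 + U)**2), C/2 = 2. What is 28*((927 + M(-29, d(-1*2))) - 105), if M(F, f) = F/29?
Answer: 22988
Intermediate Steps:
C = 4 (C = 2*2 = 4)
d(U) = 2*(4 + U)/(U + (1 + U)**2) (d(U) = 2*((U + 4)/(U + (1 + U)**2)) = 2*((4 + U)/(U + (1 + U)**2)) = 2*(4 + U)/(U + (1 + U)**2))
M(F, f) = F/29 (M(F, f) = F*(1/29) = F/29)
28*((927 + M(-29, d(-1*2))) - 105) = 28*((927 + (1/29)*(-29)) - 105) = 28*((927 - 1) - 105) = 28*(926 - 105) = 28*821 = 22988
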